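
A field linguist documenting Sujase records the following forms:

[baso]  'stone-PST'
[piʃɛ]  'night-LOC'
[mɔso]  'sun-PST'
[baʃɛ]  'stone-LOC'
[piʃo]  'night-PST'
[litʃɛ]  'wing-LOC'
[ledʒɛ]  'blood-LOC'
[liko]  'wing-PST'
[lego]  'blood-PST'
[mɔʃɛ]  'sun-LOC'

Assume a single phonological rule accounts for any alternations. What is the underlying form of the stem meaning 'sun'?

The root 'sun' surfaces as [mɔʃɛ] and [mɔso], with a stem-final [ʃ] ~ [s] alternation.
If /ʃ/ were underlying and a rule turned it into [s] before the PST suffix, 'night' would also alternate; but it has [ʃ] in both [piʃɛ] and [piʃo].
The alternation reflects palatalization before a front vowel: /k/, /g/ and /s/ become palato-alveolar [tʃ], [dʒ] and [ʃ] before a front vowel. /s/ is underlying.
So 'sun' = /mɔs/.

/mɔs/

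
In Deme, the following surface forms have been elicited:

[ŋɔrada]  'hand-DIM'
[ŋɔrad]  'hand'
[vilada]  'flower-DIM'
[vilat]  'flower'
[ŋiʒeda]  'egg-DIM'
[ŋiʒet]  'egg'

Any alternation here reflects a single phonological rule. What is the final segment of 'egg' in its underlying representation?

The stem for 'egg' ends in [d] in [ŋiʒeda] but [t] in [ŋiʒet].
Compare 'hand', with invariant [d] in [ŋɔrada] and [ŋɔrad]: an analysis with underlying /d/ and a rule producing [t] in isolation would wrongly predict alternation here too.
The underlying segment must be /t/; voiceless stops become voiced between vowels, yielding [d] there.

/t/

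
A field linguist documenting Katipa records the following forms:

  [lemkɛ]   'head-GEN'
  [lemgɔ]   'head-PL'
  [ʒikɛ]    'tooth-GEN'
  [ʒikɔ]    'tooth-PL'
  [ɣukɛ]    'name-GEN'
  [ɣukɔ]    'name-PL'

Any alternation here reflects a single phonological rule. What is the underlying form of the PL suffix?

/-gɔ/

The PL morpheme has two allomorphs, [-gɔ] and [-kɔ].
By contrast the GEN suffix keeps its initial [k] throughout — that segment must be underlying.
So the underlying form is /-gɔ/, and voiced stops become voiceless after a vowel.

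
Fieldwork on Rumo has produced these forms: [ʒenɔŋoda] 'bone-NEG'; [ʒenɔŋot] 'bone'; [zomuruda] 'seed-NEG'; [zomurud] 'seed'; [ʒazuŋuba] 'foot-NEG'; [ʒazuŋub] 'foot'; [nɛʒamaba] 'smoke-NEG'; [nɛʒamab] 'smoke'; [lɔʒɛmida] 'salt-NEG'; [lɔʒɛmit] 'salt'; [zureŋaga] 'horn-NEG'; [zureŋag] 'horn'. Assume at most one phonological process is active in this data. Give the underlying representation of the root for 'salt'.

The stem for 'salt' ends in [d] in [lɔʒɛmida] but [t] in [lɔʒɛmit].
The stem 'seed' ([zomuruda], [zomurud]) shows [d] unchanged in both environments, so [d] cannot be basic with [t] derived in isolation.
The alternation reflects intervocalic voicing: voiceless stops become voiced between vowels. /t/ is underlying.
The underlying form of 'salt' is therefore /lɔʒɛmit/.

/lɔʒɛmit/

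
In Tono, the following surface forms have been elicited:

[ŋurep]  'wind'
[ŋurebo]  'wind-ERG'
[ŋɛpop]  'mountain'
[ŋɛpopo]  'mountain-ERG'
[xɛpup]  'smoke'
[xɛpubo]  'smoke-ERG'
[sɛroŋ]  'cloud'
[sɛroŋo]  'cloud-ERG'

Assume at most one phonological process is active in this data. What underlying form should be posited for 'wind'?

/ŋureb/

'wind' shows [p] ~ [b] at the end of the stem ([ŋurep] vs [ŋurebo]).
Compare 'mountain', with invariant [p] in [ŋɛpop] and [ŋɛpopo]: an analysis with underlying /p/ and a rule producing [b] before the ERG suffix would wrongly predict alternation here too.
The alternation reflects word-final obstruent devoicing: voiced obstruents become voiceless word-finally. /b/ is underlying.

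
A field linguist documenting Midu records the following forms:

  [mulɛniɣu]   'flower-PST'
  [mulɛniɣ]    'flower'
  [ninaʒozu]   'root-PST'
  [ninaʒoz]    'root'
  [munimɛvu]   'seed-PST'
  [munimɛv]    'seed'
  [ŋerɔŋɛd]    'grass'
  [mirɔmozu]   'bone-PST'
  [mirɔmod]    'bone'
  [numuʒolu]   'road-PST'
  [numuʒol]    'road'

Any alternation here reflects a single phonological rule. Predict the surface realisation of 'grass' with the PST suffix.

[ŋerɔŋɛzu]

In [mirɔmozu] and [mirɔmod] the final segment of 'bone' alternates: [z] ~ [d].
Compare 'root', with invariant [z] in [ninaʒozu] and [ninaʒoz]: an analysis with underlying /z/ and a rule producing [d] in isolation would wrongly predict alternation here too.
The alternation reflects intervocalic spirantization: voiced stops become fricatives between vowels. /d/ is underlying.
From [ŋerɔŋɛd] the stem 'grass' is /ŋerɔŋɛd/; between vowels this yields [ŋerɔŋɛzu].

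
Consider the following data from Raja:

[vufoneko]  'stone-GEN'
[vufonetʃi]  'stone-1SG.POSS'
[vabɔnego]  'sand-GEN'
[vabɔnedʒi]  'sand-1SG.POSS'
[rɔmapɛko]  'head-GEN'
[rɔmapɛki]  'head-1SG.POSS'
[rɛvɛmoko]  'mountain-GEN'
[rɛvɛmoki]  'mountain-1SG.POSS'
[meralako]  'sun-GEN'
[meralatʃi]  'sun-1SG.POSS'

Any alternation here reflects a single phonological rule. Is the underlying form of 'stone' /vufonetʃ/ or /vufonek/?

/vufonetʃ/

The stem for 'stone' ends in [k] in [vufoneko] but [tʃ] in [vufonetʃi].
But 'head' keeps [k] in both environments ([rɔmapɛko], [rɔmapɛki]), so there is no rule changing /k/ to [tʃ] before the 1SG.POSS suffix.
Therefore /tʃ/ is basic and [k] is derived by depalatalization (palato-alveolar /tʃ/ and /dʒ/ become [k] and [g] when no front vowel follows).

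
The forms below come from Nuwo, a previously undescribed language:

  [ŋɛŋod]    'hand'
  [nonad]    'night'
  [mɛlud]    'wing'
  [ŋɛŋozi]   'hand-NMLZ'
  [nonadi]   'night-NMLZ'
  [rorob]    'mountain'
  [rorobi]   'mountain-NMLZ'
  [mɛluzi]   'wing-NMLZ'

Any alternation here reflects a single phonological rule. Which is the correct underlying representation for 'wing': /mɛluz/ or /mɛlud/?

/mɛluz/

The root 'wing' surfaces as [mɛluzi] and [mɛlud], with a stem-final [z] ~ [d] alternation.
But 'night' keeps [d] in both environments ([nonadi], [nonad]), so there is no rule changing /d/ to [z] before the NMLZ suffix.
The alternation reflects word-final hardening: voiced fricatives become stops word-finally. /z/ is underlying.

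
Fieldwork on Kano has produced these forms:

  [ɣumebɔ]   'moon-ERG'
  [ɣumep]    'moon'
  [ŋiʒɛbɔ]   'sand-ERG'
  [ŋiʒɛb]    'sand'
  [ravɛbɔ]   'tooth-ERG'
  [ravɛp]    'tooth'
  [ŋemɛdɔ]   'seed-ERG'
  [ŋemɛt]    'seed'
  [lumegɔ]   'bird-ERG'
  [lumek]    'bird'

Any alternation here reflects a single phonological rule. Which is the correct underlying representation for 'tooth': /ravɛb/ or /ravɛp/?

The stem for 'tooth' ends in [b] in [ravɛbɔ] but [p] in [ravɛp].
If /b/ were underlying and a rule turned it into [p] in isolation, 'sand' would also alternate; but it has [b] in both [ŋiʒɛbɔ] and [ŋiʒɛb].
The underlying segment must be /p/; voiceless stops become voiced between vowels, yielding [b] there.

/ravɛp/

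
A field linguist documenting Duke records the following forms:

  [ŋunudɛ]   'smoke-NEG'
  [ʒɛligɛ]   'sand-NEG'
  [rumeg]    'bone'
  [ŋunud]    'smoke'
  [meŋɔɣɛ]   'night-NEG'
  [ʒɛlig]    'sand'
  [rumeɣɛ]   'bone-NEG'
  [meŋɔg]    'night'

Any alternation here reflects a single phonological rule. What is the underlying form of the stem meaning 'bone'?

The root 'bone' surfaces as [rumeg] and [rumeɣɛ], with a stem-final [g] ~ [ɣ] alternation.
But 'sand' keeps [g] in both environments ([ʒɛlig], [ʒɛligɛ]), so there is no rule changing /g/ to [ɣ] before the NEG suffix.
The alternation reflects word-final hardening: voiced fricatives become stops word-finally. /ɣ/ is underlying.

/rumeɣ/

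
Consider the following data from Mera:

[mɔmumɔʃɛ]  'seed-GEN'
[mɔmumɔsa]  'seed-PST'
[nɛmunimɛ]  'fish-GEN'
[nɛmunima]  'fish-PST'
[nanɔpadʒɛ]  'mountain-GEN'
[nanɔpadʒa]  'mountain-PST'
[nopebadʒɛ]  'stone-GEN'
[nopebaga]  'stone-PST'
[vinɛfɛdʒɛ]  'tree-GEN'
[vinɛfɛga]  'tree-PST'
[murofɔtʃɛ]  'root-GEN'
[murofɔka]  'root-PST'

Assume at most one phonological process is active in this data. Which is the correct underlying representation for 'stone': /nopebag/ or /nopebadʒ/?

In [nopebadʒɛ] and [nopebaga] the final segment of 'stone' alternates: [dʒ] ~ [g].
If /dʒ/ were underlying and a rule turned it into [g] before the PST suffix, 'mountain' would also alternate; but it has [dʒ] in both [nanɔpadʒɛ] and [nanɔpadʒa].
The underlying segment must be /g/; /k/, /g/ and /s/ become palato-alveolar [tʃ], [dʒ] and [ʃ] before a front vowel, yielding [dʒ] there.

/nopebag/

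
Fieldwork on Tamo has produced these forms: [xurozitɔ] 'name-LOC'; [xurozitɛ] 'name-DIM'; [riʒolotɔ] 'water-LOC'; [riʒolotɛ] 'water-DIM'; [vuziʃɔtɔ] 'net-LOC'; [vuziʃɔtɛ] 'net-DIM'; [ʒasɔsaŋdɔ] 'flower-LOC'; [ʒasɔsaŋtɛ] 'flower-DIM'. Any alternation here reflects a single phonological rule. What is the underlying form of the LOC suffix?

The LOC morpheme has two allomorphs, [-dɔ] and [-tɔ].
By contrast the DIM suffix keeps its initial [t] throughout — that segment must be underlying.
So the underlying form is /-dɔ/, and voiced stops become voiceless after a vowel.

/-dɔ/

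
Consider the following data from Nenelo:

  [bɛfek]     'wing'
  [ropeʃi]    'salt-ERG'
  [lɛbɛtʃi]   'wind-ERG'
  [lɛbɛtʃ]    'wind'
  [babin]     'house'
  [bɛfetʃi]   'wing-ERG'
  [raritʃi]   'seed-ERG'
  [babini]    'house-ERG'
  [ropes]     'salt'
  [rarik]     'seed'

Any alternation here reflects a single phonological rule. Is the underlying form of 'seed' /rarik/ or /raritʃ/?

/rarik/

'seed' shows [k] ~ [tʃ] at the end of the stem ([rarik] vs [raritʃi]).
Compare 'wind', with invariant [tʃ] in [lɛbɛtʃ] and [lɛbɛtʃi]: an analysis with underlying /tʃ/ and a rule producing [k] in isolation would wrongly predict alternation here too.
So /k/ is underlying, and a rule of palatalization before a front vowel — /k/ and /s/ become palato-alveolar [tʃ] and [ʃ] before a front vowel — gives [tʃ].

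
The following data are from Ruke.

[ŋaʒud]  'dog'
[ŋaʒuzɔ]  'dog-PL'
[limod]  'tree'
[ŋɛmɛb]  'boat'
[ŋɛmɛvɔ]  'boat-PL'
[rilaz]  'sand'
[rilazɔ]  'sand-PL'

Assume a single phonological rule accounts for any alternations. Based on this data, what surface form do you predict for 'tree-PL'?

The stem for 'dog' ends in [d] in [ŋaʒud] but [z] in [ŋaʒuzɔ].
If /z/ were underlying and a rule turned it into [d] in isolation, 'sand' would also alternate; but it has [z] in both [rilaz] and [rilazɔ].
The underlying segment must be /d/; voiced stops become fricatives between vowels, yielding [z] there.
The one attested form of 'tree', [limod], shows underlying /limod/. Applying the same rule between vowels gives [limozɔ].

[limozɔ]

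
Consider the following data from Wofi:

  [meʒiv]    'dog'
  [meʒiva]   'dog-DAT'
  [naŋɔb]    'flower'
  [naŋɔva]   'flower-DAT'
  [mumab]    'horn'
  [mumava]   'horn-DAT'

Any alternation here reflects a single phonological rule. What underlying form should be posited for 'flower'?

'flower' shows [b] ~ [v] at the end of the stem ([naŋɔb] vs [naŋɔva]).
But 'dog' keeps [v] in both environments ([meʒiv], [meʒiva]), so there is no rule changing /v/ to [b] in isolation.
The alternation reflects intervocalic spirantization: voiced stops become fricatives between vowels. /b/ is underlying.

/naŋɔb/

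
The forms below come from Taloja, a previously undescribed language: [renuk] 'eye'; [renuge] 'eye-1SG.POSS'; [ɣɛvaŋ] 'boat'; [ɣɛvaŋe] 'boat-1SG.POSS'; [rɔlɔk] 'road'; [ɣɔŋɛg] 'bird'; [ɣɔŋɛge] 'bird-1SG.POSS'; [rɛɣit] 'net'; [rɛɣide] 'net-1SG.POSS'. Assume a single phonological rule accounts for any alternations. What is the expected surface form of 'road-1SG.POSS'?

[rɔlɔge]

In [renuk] and [renuge] the final segment of 'eye' alternates: [k] ~ [g].
Compare 'bird', with invariant [g] in [ɣɔŋɛg] and [ɣɔŋɛge]: an analysis with underlying /g/ and a rule producing [k] in isolation would wrongly predict alternation here too.
The underlying segment must be /k/; voiceless stops become voiced between vowels, yielding [g] there.
From [rɔlɔk] the stem 'road' is /rɔlɔk/; between vowels this yields [rɔlɔge].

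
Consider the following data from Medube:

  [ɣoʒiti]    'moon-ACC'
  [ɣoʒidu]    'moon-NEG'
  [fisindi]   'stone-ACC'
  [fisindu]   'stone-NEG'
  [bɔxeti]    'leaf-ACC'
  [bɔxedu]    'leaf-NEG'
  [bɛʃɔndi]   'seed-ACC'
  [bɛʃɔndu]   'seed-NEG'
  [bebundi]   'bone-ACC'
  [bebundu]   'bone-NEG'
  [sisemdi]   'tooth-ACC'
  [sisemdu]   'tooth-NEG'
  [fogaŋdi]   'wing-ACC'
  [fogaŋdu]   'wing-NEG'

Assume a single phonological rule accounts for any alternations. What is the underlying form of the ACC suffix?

/-ti/

The ACC suffix surfaces as [-di] and [-ti], depending on the final segment of the stem.
By contrast the NEG suffix keeps its initial [d] throughout — that segment must be underlying.
So the underlying form is /-ti/, and voiceless stops become voiced after a nasal.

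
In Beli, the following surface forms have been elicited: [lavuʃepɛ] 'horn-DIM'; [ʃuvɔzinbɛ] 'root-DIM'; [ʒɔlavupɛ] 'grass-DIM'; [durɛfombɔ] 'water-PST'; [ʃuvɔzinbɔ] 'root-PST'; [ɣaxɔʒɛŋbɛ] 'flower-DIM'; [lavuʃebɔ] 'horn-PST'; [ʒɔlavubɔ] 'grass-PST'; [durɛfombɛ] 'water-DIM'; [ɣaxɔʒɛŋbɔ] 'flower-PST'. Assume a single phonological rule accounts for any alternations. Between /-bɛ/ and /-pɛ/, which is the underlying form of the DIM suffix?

/-pɛ/

The DIM morpheme has two allomorphs, [-bɛ] and [-pɛ].
The PST suffix, which begins with [b], is invariant after every stem; so [b] is not altered by any rule here.
So the underlying form is /-pɛ/, and voiceless stops become voiced after a nasal.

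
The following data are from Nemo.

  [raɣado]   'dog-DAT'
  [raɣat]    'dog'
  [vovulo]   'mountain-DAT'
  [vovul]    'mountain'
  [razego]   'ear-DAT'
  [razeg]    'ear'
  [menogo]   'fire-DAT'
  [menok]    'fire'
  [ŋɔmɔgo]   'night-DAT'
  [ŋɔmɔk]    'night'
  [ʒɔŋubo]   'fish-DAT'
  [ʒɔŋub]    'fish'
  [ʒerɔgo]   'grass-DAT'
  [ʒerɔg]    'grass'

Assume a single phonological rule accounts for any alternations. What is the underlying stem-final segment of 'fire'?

In [menogo] and [menok] the final segment of 'fire' alternates: [g] ~ [k].
But 'grass' keeps [g] in both environments ([ʒerɔgo], [ʒerɔg]), so there is no rule changing /g/ to [k] in isolation.
Therefore /k/ is basic and [g] is derived by intervocalic voicing (voiceless stops become voiced between vowels).

/k/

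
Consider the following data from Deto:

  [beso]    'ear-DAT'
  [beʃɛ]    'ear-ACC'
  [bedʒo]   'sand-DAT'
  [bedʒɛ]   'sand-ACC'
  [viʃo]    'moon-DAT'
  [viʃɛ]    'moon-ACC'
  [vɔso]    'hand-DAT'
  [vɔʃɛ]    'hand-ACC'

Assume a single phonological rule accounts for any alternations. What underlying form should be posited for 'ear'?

'ear' shows [s] ~ [ʃ] at the end of the stem ([beso] vs [beʃɛ]).
The stem 'moon' ([viʃo], [viʃɛ]) shows [ʃ] unchanged in both environments, so [ʃ] cannot be basic with [s] derived before the DAT suffix.
So /s/ is underlying, and a rule of palatalization before a front vowel — /s/ becomes palato-alveolar [ʃ] before a front vowel — gives [ʃ].
The underlying form of 'ear' is therefore /bes/.

/bes/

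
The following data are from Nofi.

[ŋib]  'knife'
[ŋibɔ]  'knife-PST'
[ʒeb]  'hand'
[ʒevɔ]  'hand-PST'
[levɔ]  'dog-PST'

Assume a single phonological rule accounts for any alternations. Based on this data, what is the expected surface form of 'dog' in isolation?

The stem for 'hand' ends in [b] in [ʒeb] but [v] in [ʒevɔ].
The stem 'knife' ([ŋib], [ŋibɔ]) shows [b] unchanged in both environments, so [b] cannot be basic with [v] derived before the PST suffix.
The underlying segment must be /v/; voiced fricatives become stops word-finally, yielding [b] there.
The one attested form of 'dog', [levɔ], shows underlying /lev/. Applying the same rule word-finally gives [leb].

[leb]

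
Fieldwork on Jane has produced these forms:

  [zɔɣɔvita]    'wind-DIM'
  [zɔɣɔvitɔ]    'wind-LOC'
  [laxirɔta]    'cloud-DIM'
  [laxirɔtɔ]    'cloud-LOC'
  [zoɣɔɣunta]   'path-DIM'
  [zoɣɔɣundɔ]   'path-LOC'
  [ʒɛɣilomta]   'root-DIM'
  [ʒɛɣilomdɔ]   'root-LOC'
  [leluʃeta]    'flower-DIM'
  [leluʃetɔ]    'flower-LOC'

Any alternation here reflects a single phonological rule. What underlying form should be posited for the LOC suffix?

The LOC morpheme has two allomorphs, [-dɔ] and [-tɔ].
The DIM suffix, which begins with [t], is invariant after every stem; so [t] is not altered by any rule here.
The LOC suffix is therefore /-dɔ/ underlyingly, with post-vocalic devoicing: voiced stops become voiceless after a vowel.

/-dɔ/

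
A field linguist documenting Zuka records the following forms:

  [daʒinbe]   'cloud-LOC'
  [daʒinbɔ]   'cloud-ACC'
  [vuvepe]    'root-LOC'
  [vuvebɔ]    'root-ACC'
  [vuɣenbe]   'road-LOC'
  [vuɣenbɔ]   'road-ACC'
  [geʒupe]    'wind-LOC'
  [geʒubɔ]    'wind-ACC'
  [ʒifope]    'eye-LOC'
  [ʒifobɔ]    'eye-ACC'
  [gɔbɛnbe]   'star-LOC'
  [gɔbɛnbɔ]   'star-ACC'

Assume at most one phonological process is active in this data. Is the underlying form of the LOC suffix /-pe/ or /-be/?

/-pe/

The LOC morpheme has two allomorphs, [-be] and [-pe].
The ACC suffix, which begins with [b], is invariant after every stem; so [b] is not altered by any rule here.
So the underlying form is /-pe/, and voiceless stops become voiced after a nasal.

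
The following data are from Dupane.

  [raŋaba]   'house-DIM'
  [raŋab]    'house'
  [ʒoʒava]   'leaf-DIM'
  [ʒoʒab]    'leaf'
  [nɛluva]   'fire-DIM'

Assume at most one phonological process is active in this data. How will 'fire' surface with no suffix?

[nɛlub]

The stem for 'leaf' ends in [v] in [ʒoʒava] but [b] in [ʒoʒab].
If /b/ were underlying and a rule turned it into [v] before the DIM suffix, 'house' would also alternate; but it has [b] in both [raŋaba] and [raŋab].
So /v/ is underlying, and a rule of word-final hardening — voiced fricatives become stops word-finally — gives [b].
The one attested form of 'fire', [nɛluva], shows underlying /nɛluv/. Applying the same rule word-finally gives [nɛlub].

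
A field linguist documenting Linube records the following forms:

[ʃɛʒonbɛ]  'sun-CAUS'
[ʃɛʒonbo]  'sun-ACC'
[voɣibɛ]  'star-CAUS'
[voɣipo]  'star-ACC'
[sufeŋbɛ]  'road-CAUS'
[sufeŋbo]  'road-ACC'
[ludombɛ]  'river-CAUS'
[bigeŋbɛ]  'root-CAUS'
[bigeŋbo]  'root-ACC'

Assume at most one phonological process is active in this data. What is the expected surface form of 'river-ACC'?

[ludombo]

The ACC morpheme has two allomorphs, [-bo] and [-po].
By contrast the CAUS suffix keeps its initial [b] throughout — that segment must be underlying.
The ACC suffix is therefore /-po/ underlyingly, with post-nasal voicing: voiceless stops become voiced after a nasal.
After 'river', which ends in a nasal, the suffix surfaces as [-bo], giving [ludombo].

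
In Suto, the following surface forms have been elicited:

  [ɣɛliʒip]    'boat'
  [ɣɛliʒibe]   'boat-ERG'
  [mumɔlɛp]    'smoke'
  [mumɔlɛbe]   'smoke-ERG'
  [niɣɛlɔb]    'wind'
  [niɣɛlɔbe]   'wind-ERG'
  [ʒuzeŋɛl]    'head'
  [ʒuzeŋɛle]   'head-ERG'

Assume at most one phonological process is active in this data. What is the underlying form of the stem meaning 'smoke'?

/mumɔlɛp/

'smoke' shows [p] ~ [b] at the end of the stem ([mumɔlɛp] vs [mumɔlɛbe]).
If /b/ were underlying and a rule turned it into [p] in isolation, 'wind' would also alternate; but it has [b] in both [niɣɛlɔb] and [niɣɛlɔbe].
So /p/ is underlying, and a rule of intervocalic voicing — voiceless stops become voiced between vowels — gives [b].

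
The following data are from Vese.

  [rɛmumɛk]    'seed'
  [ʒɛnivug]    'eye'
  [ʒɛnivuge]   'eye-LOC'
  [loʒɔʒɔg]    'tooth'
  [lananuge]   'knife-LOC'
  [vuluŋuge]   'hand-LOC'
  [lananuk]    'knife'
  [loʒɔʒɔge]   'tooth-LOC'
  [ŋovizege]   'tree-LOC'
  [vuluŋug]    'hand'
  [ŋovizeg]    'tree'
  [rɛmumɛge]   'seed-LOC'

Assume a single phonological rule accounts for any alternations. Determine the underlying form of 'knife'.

'knife' shows [g] ~ [k] at the end of the stem ([lananuge] vs [lananuk]).
The stem 'tree' ([ŋovizege], [ŋovizeg]) shows [g] unchanged in both environments, so [g] cannot be basic with [k] derived in isolation.
Therefore /k/ is basic and [g] is derived by intervocalic voicing (voiceless stops become voiced between vowels).
The underlying form of 'knife' is therefore /lananuk/.

/lananuk/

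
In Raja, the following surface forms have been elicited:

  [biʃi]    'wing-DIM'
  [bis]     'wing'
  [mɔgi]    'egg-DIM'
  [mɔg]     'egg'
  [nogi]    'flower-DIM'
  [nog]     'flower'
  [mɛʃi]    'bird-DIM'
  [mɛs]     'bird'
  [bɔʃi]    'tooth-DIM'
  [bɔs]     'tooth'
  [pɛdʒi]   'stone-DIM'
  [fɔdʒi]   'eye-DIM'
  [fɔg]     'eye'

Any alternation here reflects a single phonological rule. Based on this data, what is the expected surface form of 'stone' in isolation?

[pɛg]

The root 'eye' surfaces as [fɔdʒi] and [fɔg], with a stem-final [dʒ] ~ [g] alternation.
Compare 'flower', with invariant [g] in [nogi] and [nog]: an analysis with underlying /g/ and a rule producing [dʒ] before the DIM suffix would wrongly predict alternation here too.
The underlying segment must be /dʒ/; palato-alveolar /dʒ/ and /ʃ/ become [g] and [s] when no front vowel follows, yielding [g] there.
From [pɛdʒi] the stem 'stone' is /pɛdʒ/; when no front vowel follows this yields [pɛg].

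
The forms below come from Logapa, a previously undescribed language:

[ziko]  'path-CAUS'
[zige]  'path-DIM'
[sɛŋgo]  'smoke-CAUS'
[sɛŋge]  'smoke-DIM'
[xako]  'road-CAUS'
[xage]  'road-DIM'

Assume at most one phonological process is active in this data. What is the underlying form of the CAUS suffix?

The CAUS suffix surfaces as [-go] and [-ko], depending on the final segment of the stem.
The DIM suffix, which begins with [g], is invariant after every stem; so [g] is not altered by any rule here.
So the underlying form is /-ko/, and voiceless stops become voiced after a nasal.

/-ko/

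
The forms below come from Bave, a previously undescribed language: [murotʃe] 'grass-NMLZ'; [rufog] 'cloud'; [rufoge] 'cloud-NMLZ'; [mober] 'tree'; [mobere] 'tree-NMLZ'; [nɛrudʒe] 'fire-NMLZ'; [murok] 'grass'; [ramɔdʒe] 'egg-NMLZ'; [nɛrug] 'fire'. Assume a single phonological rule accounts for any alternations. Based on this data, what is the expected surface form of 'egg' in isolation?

[ramɔg]

The stem for 'fire' ends in [g] in [nɛrug] but [dʒ] in [nɛrudʒe].
Compare 'cloud', with invariant [g] in [rufog] and [rufoge]: an analysis with underlying /g/ and a rule producing [dʒ] before the NMLZ suffix would wrongly predict alternation here too.
Therefore /dʒ/ is basic and [g] is derived by depalatalization (palato-alveolar /tʃ/ and /dʒ/ become [k] and [g] when no front vowel follows).
The one attested form of 'egg', [ramɔdʒe], shows underlying /ramɔdʒ/. Applying the same rule when no front vowel follows gives [ramɔg].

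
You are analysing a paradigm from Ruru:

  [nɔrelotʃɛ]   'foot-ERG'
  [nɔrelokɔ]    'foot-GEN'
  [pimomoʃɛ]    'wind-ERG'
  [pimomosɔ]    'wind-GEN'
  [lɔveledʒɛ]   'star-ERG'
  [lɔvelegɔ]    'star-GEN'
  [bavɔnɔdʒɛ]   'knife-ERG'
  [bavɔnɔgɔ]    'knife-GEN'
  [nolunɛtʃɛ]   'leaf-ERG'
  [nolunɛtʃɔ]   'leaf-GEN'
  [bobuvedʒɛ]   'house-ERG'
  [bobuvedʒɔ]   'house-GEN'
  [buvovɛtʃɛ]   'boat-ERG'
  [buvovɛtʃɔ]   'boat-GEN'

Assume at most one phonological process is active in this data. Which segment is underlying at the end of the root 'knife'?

The root 'knife' surfaces as [bavɔnɔdʒɛ] and [bavɔnɔgɔ], with a stem-final [dʒ] ~ [g] alternation.
But 'house' keeps [dʒ] in both environments ([bobuvedʒɛ], [bobuvedʒɔ]), so there is no rule changing /dʒ/ to [g] before the GEN suffix.
The underlying segment must be /g/; /k/, /g/ and /s/ become palato-alveolar [tʃ], [dʒ] and [ʃ] before a front vowel, yielding [dʒ] there.

/g/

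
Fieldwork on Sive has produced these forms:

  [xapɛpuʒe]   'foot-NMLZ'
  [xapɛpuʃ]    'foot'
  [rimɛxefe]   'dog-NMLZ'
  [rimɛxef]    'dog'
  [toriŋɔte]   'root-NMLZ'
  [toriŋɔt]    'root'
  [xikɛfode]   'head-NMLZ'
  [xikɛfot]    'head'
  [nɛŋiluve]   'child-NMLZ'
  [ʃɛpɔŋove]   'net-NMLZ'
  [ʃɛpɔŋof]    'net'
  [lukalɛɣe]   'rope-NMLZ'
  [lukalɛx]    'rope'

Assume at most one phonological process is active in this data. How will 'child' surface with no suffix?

[nɛŋiluf]

In [ʃɛpɔŋove] and [ʃɛpɔŋof] the final segment of 'net' alternates: [v] ~ [f].
But 'dog' keeps [f] in both environments ([rimɛxefe], [rimɛxef]), so there is no rule changing /f/ to [v] before the NMLZ suffix.
The underlying segment must be /v/; voiced obstruents become voiceless word-finally, yielding [f] there.
From [nɛŋiluve] the stem 'child' is /nɛŋiluv/; word-finally this yields [nɛŋiluf].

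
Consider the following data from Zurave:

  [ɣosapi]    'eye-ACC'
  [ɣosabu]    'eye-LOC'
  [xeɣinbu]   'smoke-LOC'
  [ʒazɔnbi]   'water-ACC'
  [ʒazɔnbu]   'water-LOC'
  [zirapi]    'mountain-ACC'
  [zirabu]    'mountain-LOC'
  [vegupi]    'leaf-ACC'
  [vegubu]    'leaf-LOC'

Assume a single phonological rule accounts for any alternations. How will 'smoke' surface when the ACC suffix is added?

The ACC morpheme has two allomorphs, [-bi] and [-pi].
The LOC suffix, which begins with [b], is invariant after every stem; so [b] is not altered by any rule here.
So the underlying form is /-pi/, and voiceless stops become voiced after a nasal.
After 'smoke', which ends in a nasal, the suffix surfaces as [-bi], giving [xeɣinbi].

[xeɣinbi]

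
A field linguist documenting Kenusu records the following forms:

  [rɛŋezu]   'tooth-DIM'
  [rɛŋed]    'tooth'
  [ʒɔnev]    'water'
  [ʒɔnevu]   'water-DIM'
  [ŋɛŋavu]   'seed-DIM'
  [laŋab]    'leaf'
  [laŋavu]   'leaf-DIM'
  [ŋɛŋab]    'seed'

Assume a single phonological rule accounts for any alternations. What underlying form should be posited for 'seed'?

/ŋɛŋab/

The root 'seed' surfaces as [ŋɛŋab] and [ŋɛŋavu], with a stem-final [b] ~ [v] alternation.
The stem 'water' ([ʒɔnev], [ʒɔnevu]) shows [v] unchanged in both environments, so [v] cannot be basic with [b] derived in isolation.
The alternation reflects intervocalic spirantization: voiced stops become fricatives between vowels. /b/ is underlying.
So 'seed' = /ŋɛŋab/.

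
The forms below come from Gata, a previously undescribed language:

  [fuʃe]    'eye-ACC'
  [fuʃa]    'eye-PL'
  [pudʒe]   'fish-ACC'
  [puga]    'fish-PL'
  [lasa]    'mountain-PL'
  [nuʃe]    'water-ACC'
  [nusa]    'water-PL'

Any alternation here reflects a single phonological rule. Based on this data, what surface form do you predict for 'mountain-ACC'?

The root 'water' surfaces as [nuʃe] and [nusa], with a stem-final [ʃ] ~ [s] alternation.
But 'eye' keeps [ʃ] in both environments ([fuʃe], [fuʃa]), so there is no rule changing /ʃ/ to [s] before the PL suffix.
So /s/ is underlying, and a rule of palatalization before a front vowel — /g/ and /s/ become palato-alveolar [dʒ] and [ʃ] before a front vowel — gives [ʃ].
The one attested form of 'mountain', [lasa], shows underlying /las/. Applying the same rule before a front vowel gives [laʃe].

[laʃe]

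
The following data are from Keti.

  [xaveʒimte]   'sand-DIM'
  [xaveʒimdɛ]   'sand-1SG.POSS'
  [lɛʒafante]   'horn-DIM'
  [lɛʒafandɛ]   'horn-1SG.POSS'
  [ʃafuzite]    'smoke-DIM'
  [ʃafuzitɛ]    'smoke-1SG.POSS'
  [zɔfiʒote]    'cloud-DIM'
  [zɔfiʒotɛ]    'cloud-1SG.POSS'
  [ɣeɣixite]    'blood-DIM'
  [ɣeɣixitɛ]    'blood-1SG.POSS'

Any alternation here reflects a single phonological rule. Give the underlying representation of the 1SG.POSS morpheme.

/-dɛ/

The 1SG.POSS morpheme has two allomorphs, [-dɛ] and [-tɛ].
By contrast the DIM suffix keeps its initial [t] throughout — that segment must be underlying.
The 1SG.POSS suffix is therefore /-dɛ/ underlyingly, with post-vocalic devoicing: voiced stops become voiceless after a vowel.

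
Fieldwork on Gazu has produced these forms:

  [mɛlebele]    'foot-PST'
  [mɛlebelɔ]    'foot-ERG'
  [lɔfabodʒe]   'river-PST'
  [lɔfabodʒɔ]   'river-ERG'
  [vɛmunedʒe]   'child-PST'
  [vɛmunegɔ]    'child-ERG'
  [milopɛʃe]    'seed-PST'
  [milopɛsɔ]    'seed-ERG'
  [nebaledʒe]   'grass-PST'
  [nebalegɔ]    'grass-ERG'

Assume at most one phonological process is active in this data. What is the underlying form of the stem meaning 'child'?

/vɛmuneg/

The stem for 'child' ends in [dʒ] in [vɛmunedʒe] but [g] in [vɛmunegɔ].
The stem 'river' ([lɔfabodʒe], [lɔfabodʒɔ]) shows [dʒ] unchanged in both environments, so [dʒ] cannot be basic with [g] derived before the ERG suffix.
Therefore /g/ is basic and [dʒ] is derived by palatalization before a front vowel (/g/ and /s/ become palato-alveolar [dʒ] and [ʃ] before a front vowel).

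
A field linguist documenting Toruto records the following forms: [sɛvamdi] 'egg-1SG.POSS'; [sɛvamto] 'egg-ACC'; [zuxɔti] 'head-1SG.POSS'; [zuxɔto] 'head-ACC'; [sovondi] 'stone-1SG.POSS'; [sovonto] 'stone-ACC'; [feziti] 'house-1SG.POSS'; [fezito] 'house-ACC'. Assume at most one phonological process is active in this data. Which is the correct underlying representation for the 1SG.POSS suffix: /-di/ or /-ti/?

/-di/

The 1SG.POSS morpheme has two allomorphs, [-di] and [-ti].
By contrast the ACC suffix keeps its initial [t] throughout — that segment must be underlying.
So the underlying form is /-di/, and voiced stops become voiceless after a vowel.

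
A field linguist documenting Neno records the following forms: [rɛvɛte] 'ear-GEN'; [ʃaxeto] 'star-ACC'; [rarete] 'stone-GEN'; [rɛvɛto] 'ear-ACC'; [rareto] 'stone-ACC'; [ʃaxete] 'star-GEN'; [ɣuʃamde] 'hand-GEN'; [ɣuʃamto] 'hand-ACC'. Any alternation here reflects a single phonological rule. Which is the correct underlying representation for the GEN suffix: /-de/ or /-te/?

/-de/

The GEN suffix surfaces as [-de] and [-te], depending on the final segment of the stem.
By contrast the ACC suffix keeps its initial [t] throughout — that segment must be underlying.
The GEN suffix is therefore /-de/ underlyingly, with post-vocalic devoicing: voiced stops become voiceless after a vowel.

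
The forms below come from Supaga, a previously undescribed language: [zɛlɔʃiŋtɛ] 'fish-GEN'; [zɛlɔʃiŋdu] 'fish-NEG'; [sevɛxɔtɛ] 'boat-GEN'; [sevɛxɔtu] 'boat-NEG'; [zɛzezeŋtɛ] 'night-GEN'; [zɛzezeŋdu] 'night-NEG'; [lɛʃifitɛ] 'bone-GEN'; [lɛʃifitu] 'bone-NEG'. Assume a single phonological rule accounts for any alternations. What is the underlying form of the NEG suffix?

The NEG morpheme has two allomorphs, [-du] and [-tu].
The GEN suffix, which begins with [t], is invariant after every stem; so [t] is not altered by any rule here.
So the underlying form is /-du/, and voiced stops become voiceless after a vowel.

/-du/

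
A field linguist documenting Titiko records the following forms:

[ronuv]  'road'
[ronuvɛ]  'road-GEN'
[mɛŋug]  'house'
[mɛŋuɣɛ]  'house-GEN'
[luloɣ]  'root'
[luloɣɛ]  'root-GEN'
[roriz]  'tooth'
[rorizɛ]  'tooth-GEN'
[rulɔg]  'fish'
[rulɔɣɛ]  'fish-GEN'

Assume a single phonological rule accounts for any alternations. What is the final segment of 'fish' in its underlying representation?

/g/

In [rulɔg] and [rulɔɣɛ] the final segment of 'fish' alternates: [g] ~ [ɣ].
The stem 'root' ([luloɣ], [luloɣɛ]) shows [ɣ] unchanged in both environments, so [ɣ] cannot be basic with [g] derived in isolation.
The underlying segment must be /g/; voiced stops become fricatives between vowels, yielding [ɣ] there.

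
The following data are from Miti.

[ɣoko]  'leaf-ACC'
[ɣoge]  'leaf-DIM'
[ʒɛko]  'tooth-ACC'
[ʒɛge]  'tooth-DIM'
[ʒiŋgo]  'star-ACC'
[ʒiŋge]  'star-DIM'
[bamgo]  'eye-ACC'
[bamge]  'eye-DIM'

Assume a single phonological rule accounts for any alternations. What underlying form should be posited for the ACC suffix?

The ACC suffix surfaces as [-go] and [-ko], depending on the final segment of the stem.
By contrast the DIM suffix keeps its initial [g] throughout — that segment must be underlying.
The ACC suffix is therefore /-ko/ underlyingly, with post-nasal voicing: voiceless stops become voiced after a nasal.

/-ko/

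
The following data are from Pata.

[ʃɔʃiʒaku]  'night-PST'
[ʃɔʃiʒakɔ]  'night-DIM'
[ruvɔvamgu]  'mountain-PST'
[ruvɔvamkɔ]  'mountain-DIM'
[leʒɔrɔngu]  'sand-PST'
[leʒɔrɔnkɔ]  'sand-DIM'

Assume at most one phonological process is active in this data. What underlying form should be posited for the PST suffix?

/-gu/

The PST morpheme has two allomorphs, [-gu] and [-ku].
By contrast the DIM suffix keeps its initial [k] throughout — that segment must be underlying.
So the underlying form is /-gu/, and voiced stops become voiceless after a vowel.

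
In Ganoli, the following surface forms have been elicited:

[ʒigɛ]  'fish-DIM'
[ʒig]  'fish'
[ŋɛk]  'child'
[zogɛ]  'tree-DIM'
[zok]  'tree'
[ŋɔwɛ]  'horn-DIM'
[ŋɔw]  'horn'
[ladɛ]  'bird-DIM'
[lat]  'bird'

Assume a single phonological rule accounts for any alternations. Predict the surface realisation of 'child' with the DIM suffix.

[ŋɛgɛ]

The root 'tree' surfaces as [zogɛ] and [zok], with a stem-final [g] ~ [k] alternation.
If /g/ were underlying and a rule turned it into [k] in isolation, 'fish' would also alternate; but it has [g] in both [ʒigɛ] and [ʒig].
The alternation reflects intervocalic voicing: voiceless stops become voiced between vowels. /k/ is underlying.
From [ŋɛk] the stem 'child' is /ŋɛk/; between vowels this yields [ŋɛgɛ].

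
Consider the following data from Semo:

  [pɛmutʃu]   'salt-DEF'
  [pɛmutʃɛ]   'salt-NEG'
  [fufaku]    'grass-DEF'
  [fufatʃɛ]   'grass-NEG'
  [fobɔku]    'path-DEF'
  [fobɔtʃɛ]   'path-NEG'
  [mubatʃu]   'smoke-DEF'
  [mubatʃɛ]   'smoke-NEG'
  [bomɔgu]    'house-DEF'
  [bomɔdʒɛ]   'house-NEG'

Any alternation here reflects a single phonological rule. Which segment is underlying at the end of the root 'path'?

The root 'path' surfaces as [fobɔku] and [fobɔtʃɛ], with a stem-final [k] ~ [tʃ] alternation.
If /tʃ/ were underlying and a rule turned it into [k] before the DEF suffix, 'salt' would also alternate; but it has [tʃ] in both [pɛmutʃu] and [pɛmutʃɛ].
So /k/ is underlying, and a rule of palatalization before a front vowel — /k/ and /g/ become palato-alveolar [tʃ] and [dʒ] before a front vowel — gives [tʃ].

/k/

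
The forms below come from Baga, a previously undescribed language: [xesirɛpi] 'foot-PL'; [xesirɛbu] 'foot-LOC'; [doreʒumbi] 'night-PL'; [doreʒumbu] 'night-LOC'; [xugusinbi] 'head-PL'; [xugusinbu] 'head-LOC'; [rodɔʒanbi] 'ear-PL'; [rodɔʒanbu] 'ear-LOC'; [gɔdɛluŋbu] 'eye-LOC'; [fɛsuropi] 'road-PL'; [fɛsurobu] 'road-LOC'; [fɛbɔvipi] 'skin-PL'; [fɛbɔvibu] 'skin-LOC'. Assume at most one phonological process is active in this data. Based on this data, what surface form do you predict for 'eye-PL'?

The PL suffix surfaces as [-bi] and [-pi], depending on the final segment of the stem.
By contrast the LOC suffix keeps its initial [b] throughout — that segment must be underlying.
The PL suffix is therefore /-pi/ underlyingly, with post-nasal voicing: voiceless stops become voiced after a nasal.
After 'eye', which ends in a nasal, the suffix surfaces as [-bi], giving [gɔdɛluŋbi].

[gɔdɛluŋbi]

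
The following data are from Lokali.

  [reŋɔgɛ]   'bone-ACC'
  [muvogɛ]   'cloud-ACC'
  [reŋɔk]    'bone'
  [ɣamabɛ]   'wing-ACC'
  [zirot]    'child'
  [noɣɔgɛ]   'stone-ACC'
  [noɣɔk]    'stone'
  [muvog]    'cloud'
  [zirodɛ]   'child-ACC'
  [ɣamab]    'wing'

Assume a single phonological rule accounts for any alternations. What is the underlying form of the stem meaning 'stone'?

In [noɣɔgɛ] and [noɣɔk] the final segment of 'stone' alternates: [g] ~ [k].
The stem 'cloud' ([muvogɛ], [muvog]) shows [g] unchanged in both environments, so [g] cannot be basic with [k] derived in isolation.
So /k/ is underlying, and a rule of intervocalic voicing — voiceless stops become voiced between vowels — gives [g].

/noɣɔk/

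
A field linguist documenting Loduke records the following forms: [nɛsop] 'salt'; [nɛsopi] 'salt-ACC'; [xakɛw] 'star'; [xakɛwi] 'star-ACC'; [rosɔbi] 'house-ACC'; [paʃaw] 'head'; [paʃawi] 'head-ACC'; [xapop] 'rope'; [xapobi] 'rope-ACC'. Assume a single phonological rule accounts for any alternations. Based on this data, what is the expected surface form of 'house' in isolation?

[rosɔp]

The root 'rope' surfaces as [xapop] and [xapobi], with a stem-final [p] ~ [b] alternation.
The stem 'salt' ([nɛsop], [nɛsopi]) shows [p] unchanged in both environments, so [p] cannot be basic with [b] derived before the ACC suffix.
The alternation reflects word-final obstruent devoicing: voiced obstruents become voiceless word-finally. /b/ is underlying.
The one attested form of 'house', [rosɔbi], shows underlying /rosɔb/. Applying the same rule word-finally gives [rosɔp].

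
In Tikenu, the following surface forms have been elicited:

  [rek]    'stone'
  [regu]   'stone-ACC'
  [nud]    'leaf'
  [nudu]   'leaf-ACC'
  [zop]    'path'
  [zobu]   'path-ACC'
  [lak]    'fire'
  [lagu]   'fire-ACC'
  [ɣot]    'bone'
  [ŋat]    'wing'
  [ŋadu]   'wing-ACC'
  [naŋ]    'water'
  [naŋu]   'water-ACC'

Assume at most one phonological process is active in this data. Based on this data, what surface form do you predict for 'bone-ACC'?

[ɣodu]

'wing' shows [t] ~ [d] at the end of the stem ([ŋat] vs [ŋadu]).
If /d/ were underlying and a rule turned it into [t] in isolation, 'leaf' would also alternate; but it has [d] in both [nud] and [nudu].
Therefore /t/ is basic and [d] is derived by intervocalic voicing (voiceless stops become voiced between vowels).
The one attested form of 'bone', [ɣot], shows underlying /ɣot/. Applying the same rule between vowels gives [ɣodu].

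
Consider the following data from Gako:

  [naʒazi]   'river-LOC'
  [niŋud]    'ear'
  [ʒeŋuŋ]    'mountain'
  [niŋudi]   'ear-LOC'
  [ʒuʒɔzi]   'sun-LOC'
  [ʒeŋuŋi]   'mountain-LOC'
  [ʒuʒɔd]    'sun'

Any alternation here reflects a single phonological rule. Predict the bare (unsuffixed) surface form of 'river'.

In [ʒuʒɔzi] and [ʒuʒɔd] the final segment of 'sun' alternates: [z] ~ [d].
But 'ear' keeps [d] in both environments ([niŋudi], [niŋud]), so there is no rule changing /d/ to [z] before the LOC suffix.
So /z/ is underlying, and a rule of word-final hardening — voiced fricatives become stops word-finally — gives [d].
The one attested form of 'river', [naʒazi], shows underlying /naʒaz/. Applying the same rule word-finally gives [naʒad].

[naʒad]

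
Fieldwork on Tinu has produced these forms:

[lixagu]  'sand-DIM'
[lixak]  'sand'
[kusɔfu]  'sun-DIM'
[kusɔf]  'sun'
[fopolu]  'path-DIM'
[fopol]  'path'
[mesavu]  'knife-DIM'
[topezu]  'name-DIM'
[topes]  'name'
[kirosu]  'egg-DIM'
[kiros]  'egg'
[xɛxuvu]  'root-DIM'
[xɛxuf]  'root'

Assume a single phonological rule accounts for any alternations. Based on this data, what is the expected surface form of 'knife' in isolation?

[mesaf]

The root 'root' surfaces as [xɛxuvu] and [xɛxuf], with a stem-final [v] ~ [f] alternation.
The stem 'sun' ([kusɔfu], [kusɔf]) shows [f] unchanged in both environments, so [f] cannot be basic with [v] derived before the DIM suffix.
Therefore /v/ is basic and [f] is derived by word-final obstruent devoicing (voiced obstruents become voiceless word-finally).
The one attested form of 'knife', [mesavu], shows underlying /mesav/. Applying the same rule word-finally gives [mesaf].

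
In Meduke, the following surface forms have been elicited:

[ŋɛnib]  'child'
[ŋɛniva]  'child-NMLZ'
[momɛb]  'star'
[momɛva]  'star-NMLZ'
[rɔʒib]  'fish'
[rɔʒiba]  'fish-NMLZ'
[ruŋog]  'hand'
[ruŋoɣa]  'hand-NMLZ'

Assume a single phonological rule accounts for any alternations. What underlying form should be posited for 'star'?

'star' shows [b] ~ [v] at the end of the stem ([momɛb] vs [momɛva]).
But 'fish' keeps [b] in both environments ([rɔʒib], [rɔʒiba]), so there is no rule changing /b/ to [v] before the NMLZ suffix.
The alternation reflects word-final hardening: voiced fricatives become stops word-finally. /v/ is underlying.

/momɛv/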